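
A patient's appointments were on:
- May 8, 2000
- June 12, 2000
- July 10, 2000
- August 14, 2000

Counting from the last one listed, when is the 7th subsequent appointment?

All dates are Mondays, 35, 28, 35 days apart.
Specifically, the 2nd Monday of each month.
2nd Monday of September 2000: September 11, 2000.
October 2000 — 2nd Monday is October 9, 2000.
November 2000 — 2nd Monday is November 13, 2000.
December 2000 — 2nd Monday is December 11, 2000.
2nd Monday of January 2001: January 8, 2001.
2nd Monday of February 2001: February 12, 2001.
March 2001 — 2nd Monday is March 12, 2001.

March 12, 2001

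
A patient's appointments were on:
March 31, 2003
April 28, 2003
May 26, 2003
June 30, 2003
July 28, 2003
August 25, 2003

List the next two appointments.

September 29, 2003; October 27, 2003

All Mondays; the gaps (28, 28, 35, 28, 28) vary with month length.
This is the last Monday of each month.
Last Monday of September 2003: September 29, 2003.
Last Monday of October 2003: October 27, 2003.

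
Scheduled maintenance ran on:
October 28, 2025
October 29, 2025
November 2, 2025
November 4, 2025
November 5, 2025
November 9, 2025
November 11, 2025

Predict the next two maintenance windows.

The gap pattern 1, 4, 2, 1, 4, 2 repeats every 3 events.
These are the Tuesdays, Wednesdays and Sundays of each week.
The following Wednesday is November 12, 2025.
The following Sunday is November 16, 2025.

November 12, 2025; November 16, 2025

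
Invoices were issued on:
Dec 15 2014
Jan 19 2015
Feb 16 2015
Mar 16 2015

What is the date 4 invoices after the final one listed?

All dates are Mondays, 35, 28, 28 days apart.
Specifically, the 3rd Monday of each month.
April 2015 — 3rd Monday is Apr 20 2015.
May 2015 — 3rd Monday is May 18 2015.
3rd Monday of June 2015: Jun 15 2015.
July 2015 — 3rd Monday is Jul 20 2015.

Jul 20 2015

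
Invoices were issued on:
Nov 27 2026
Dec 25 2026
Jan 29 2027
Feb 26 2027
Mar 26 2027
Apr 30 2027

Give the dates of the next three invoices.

These are Fridays with 28, 35, 28, 28, 35-day gaps.
Each is the final Friday of its month — Jan 29 2027 is past the 28th, so '4th Friday' doesn't fit.
May 2027 ends with Friday May 28 2027.
Last Friday of June 2027: Jun 25 2027.
Last Friday of July 2027: Jul 30 2027.

May 28 2027, Jun 25 2027, Jul 30 2027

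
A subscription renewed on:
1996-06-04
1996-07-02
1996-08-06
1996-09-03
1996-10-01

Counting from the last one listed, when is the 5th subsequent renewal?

These are Tuesdays at 28- or 35-day spacing (28, 35, 28, 28).
The pattern: 1st Tuesday of the month.
1st Tuesday of November 1996: 1996-11-05.
1st Tuesday of December 1996: 1996-12-03.
January 1997 — 1st Tuesday is 1997-01-07.
1st Tuesday of February 1997: 1997-02-04.
March 1997 — 1st Tuesday is 1997-03-04.

1997-03-04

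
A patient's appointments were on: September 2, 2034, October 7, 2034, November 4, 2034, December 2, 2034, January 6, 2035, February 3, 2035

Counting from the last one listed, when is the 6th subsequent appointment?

August 4, 2035

All dates are Saturdays, 35, 28, 28, 35, 28 days apart.
Specifically, the 1st Saturday of each month.
1st Saturday of March 2035: March 3, 2035.
April 2035 — 1st Saturday is April 7, 2035.
1st Saturday of May 2035: May 5, 2035.
1st Saturday of June 2035: June 2, 2035.
July 2035 — 1st Saturday is July 7, 2035.
1st Saturday of August 2035: August 4, 2035.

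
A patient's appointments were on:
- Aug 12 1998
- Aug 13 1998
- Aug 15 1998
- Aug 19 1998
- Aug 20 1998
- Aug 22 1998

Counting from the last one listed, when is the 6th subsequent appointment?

Gaps: 1, 2, 4, 1, 2 days — not constant, but cyclic with period 3.
The events fall on every Wednesday, Thursday and Saturday.
The following Wednesday is Aug 26 1998.
Next Thursday: Aug 27 1998.
Next Saturday: Aug 29 1998.
Next Wednesday: Sep 2 1998.
The following Thursday is Sep 3 1998.
Next Saturday: Sep 5 1998.

Sep 5 1998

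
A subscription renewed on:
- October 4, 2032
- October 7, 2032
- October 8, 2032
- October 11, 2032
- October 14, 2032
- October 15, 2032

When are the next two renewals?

October 18, 2032; October 21, 2032

Every event lands on a Monday or Thursday or Friday (gaps cycle 3, 1, 3, 3, 1).
So the schedule is: every Monday, Thursday and Friday.
The following Monday is October 18, 2032.
The following Thursday is October 21, 2032.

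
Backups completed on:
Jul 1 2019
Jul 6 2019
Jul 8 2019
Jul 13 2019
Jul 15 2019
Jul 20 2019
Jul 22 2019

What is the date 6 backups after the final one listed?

The gap pattern 5, 2, 5, 2, 5, 2 repeats every 2 events.
These are the Mondays and Saturdays of each week.
The following Saturday is Jul 27 2019.
The following Monday is Jul 29 2019.
The following Saturday is Aug 3 2019.
Next Monday: Aug 5 2019.
Next Saturday: Aug 10 2019.
The following Monday is Aug 12 2019.

Aug 12 2019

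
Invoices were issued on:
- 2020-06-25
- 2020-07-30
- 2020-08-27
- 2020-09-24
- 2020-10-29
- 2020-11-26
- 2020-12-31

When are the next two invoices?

2021-01-28, 2021-02-25

All Thursdays; the gaps (35, 28, 28, 35, 28, 35) vary with month length.
This is the last Thursday of each month.
January 2021 ends with Thursday 2021-01-28.
February 2021 ends with Thursday 2021-02-25.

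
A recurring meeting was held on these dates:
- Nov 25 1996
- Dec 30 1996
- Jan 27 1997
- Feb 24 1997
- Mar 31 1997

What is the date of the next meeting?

Every date is a Monday; gaps 35, 28, 28, 35 days.
Each is the last Monday of its month (at least one falls on the 29th or later, ruling out '4th Monday').
Last Monday of April 1997: Apr 28 1997.

Apr 28 1997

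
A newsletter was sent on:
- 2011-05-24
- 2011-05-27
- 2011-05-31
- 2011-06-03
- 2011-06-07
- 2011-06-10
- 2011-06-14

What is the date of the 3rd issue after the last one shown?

Every event lands on a Tuesday or Friday (gaps cycle 3, 4, 3, 4, 3, 4).
So the schedule is: every Tuesday and Friday.
The following Friday is 2011-06-17.
Next Tuesday: 2011-06-21.
The following Friday is 2011-06-24.

2011-06-24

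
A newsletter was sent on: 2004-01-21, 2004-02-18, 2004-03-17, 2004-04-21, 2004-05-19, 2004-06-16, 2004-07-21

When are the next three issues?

Gaps: 28, 28, 35, 28, 28, 35 days — a mix of 28 and 35. Every date is a Wednesday.
Each is the 3rd Wednesday of its month.
3rd Wednesday of August 2004: 2004-08-18.
3rd Wednesday of September 2004: 2004-09-15.
October 2004 — 3rd Wednesday is 2004-10-20.

2004-08-18, 2004-09-15, 2004-10-20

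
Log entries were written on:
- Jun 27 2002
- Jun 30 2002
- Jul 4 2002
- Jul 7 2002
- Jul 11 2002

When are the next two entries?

Jul 14 2002, Jul 18 2002

Every event lands on a Thursday or Sunday (gaps cycle 3, 4, 3, 4).
So the schedule is: every Thursday and Sunday.
Next Sunday: Jul 14 2002.
The following Thursday is Jul 18 2002.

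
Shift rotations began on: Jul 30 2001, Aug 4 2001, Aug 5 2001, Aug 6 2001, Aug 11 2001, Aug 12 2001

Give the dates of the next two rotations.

Aug 13 2001, Aug 18 2001

Gaps: 5, 1, 1, 5, 1 days — not constant, but cyclic with period 3.
The events fall on every Monday, Saturday and Sunday.
Next Monday: Aug 13 2001.
Next Saturday: Aug 18 2001.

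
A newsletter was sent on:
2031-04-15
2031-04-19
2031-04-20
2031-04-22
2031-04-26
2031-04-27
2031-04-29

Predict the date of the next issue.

Gaps: 4, 1, 2, 4, 1, 2 days — not constant, but cyclic with period 3.
The events fall on every Tuesday, Saturday and Sunday.
The following Saturday is 2031-05-03.

2031-05-03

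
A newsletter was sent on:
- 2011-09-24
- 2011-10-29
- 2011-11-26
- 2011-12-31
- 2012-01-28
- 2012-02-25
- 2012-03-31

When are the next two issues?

2012-04-28, 2012-05-26

These are Saturdays with 35, 28, 35, 28, 28, 35-day gaps.
Each is the final Saturday of its month — 2011-10-29 is past the 28th, so '4th Saturday' doesn't fit.
Last Saturday of April 2012: 2012-04-28.
Last Saturday of May 2012: 2012-05-26.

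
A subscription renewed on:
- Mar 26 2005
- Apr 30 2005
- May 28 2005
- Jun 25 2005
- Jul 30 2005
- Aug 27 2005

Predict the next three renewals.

Sep 24 2005, Oct 29 2005, Nov 26 2005

Every date is a Saturday; gaps 35, 28, 28, 35, 28 days.
Each is the last Saturday of its month (at least one falls on the 29th or later, ruling out '4th Saturday').
September 2005 ends with Saturday Sep 24 2005.
Last Saturday of October 2005: Oct 29 2005.
Last Saturday of November 2005: Nov 26 2005.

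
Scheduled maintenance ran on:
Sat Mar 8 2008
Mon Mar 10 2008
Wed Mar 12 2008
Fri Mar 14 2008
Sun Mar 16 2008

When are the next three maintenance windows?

Tue Mar 18 2008, Thu Mar 20 2008, Sat Mar 22 2008

Every event comes 2 days after the last (2, 2, 2, 2).
Sun Mar 16 2008 + 2 days = Tue Mar 18 2008.
Tue Mar 18 2008 + 2 days = Thu Mar 20 2008.
Thu Mar 20 2008 + 2 days = Sat Mar 22 2008.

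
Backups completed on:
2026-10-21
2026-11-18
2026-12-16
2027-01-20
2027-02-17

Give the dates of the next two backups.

2027-03-17, 2027-04-21

Gaps: 28, 28, 35, 28 days — a mix of 28 and 35. Every date is a Wednesday.
Each is the 3rd Wednesday of its month.
3rd Wednesday of March 2027: 2027-03-17.
April 2027 — 3rd Wednesday is 2027-04-21.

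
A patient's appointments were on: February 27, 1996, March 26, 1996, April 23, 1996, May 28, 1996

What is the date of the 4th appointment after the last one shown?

September 24, 1996

Gaps: 28, 28, 35 days — a mix of 28 and 35. Every date is a Tuesday.
Each is the 4th Tuesday of its month.
4th Tuesday of June 1996: June 25, 1996.
July 1996 — 4th Tuesday is July 23, 1996.
4th Tuesday of August 1996: August 27, 1996.
September 1996 — 4th Tuesday is September 24, 1996.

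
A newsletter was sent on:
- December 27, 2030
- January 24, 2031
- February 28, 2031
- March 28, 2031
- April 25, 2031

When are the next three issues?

These are Fridays at 28- or 35-day spacing (28, 35, 28, 28).
The pattern: 4th Friday of the month.
4th Friday of May 2031: May 23, 2031.
4th Friday of June 2031: June 27, 2031.
4th Friday of July 2031: July 25, 2031.

May 23, 2031; June 27, 2031; July 25, 2031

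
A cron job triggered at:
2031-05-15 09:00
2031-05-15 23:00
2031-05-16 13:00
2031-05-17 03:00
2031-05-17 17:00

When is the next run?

Spacing: 14, 14, 14, 14 h — constant 14 h.
2031-05-17 17:00 + 14 h = 2031-05-18 07:00.

2031-05-18 07:00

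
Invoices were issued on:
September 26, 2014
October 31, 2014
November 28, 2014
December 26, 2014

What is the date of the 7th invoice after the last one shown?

Every date is a Friday; gaps 35, 28, 28 days.
Each is the last Friday of its month (at least one falls on the 29th or later, ruling out '4th Friday').
January 2015 ends with Friday January 30, 2015.
Last Friday of February 2015: February 27, 2015.
Last Friday of March 2015: March 27, 2015.
Last Friday of April 2015: April 24, 2015.
May 2015 ends with Friday May 29, 2015.
Last Friday of June 2015: June 26, 2015.
Last Friday of July 2015: July 31, 2015.

July 31, 2015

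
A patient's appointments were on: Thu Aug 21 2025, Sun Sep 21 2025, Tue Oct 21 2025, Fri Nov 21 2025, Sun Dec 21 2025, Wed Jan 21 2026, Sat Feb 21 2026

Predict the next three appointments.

Sat Mar 21 2026, Tue Apr 21 2026, Thu May 21 2026

Gaps: 31, 30, 31, 30, 31, 31 days — not constant. Every event is on the 21st of the month.
Pattern: the 21st of each month.
Next: March 2026 → Sat Mar 21 2026.
Next: April 2026 → Tue Apr 21 2026.
Next: May 2026 → Thu May 21 2026.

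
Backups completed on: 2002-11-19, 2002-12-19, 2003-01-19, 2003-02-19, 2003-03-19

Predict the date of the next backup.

Gaps: 30, 31, 31, 28 days — not constant. Every event is on the 19th of the month.
Pattern: the 19th of each month.
Next: April 2003 → 2003-04-19.

2003-04-19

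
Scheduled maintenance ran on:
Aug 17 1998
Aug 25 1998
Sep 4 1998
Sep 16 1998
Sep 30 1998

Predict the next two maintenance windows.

Oct 16 1998, Nov 3 1998

Intervals are 8, 10, 12, 14 days — an arithmetic progression with common difference 2.
Next gap: 16 days. Sep 30 1998 + 16 days = Oct 16 1998.
Next gap: 18 days. Oct 16 1998 + 18 days = Nov 3 1998.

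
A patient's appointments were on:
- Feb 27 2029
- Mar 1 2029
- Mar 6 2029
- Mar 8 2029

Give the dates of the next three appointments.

Every event lands on a Tuesday or Thursday (gaps cycle 2, 5, 2).
So the schedule is: every Tuesday and Thursday.
The following Tuesday is Mar 13 2029.
Next Thursday: Mar 15 2029.
The following Tuesday is Mar 20 2029.

Mar 13 2029, Mar 15 2029, Mar 20 2029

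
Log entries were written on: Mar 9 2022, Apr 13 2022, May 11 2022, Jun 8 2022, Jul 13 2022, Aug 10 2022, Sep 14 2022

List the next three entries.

Gaps: 35, 28, 28, 35, 28, 35 days — a mix of 28 and 35. Every date is a Wednesday.
Each is the 2nd Wednesday of its month.
October 2022 — 2nd Wednesday is Oct 12 2022.
November 2022 — 2nd Wednesday is Nov 9 2022.
2nd Wednesday of December 2022: Dec 14 2022.

Oct 12 2022, Nov 9 2022, Dec 14 2022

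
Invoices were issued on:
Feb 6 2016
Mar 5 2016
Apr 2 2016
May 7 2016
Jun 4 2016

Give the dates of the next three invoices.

Jul 2 2016, Aug 6 2016, Sep 3 2016

These are Saturdays at 28- or 35-day spacing (28, 28, 35, 28).
The pattern: 1st Saturday of the month.
July 2016 — 1st Saturday is Jul 2 2016.
1st Saturday of August 2016: Aug 6 2016.
1st Saturday of September 2016: Sep 3 2016.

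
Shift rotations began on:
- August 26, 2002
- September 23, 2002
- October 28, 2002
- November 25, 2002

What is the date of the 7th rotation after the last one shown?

Gaps: 28, 35, 28 days — a mix of 28 and 35. Every date is a Monday.
Each is the 4th Monday of its month.
4th Monday of December 2002: December 23, 2002.
4th Monday of January 2003: January 27, 2003.
February 2003 — 4th Monday is February 24, 2003.
4th Monday of March 2003: March 24, 2003.
4th Monday of April 2003: April 28, 2003.
May 2003 — 4th Monday is May 26, 2003.
June 2003 — 4th Monday is June 23, 2003.

June 23, 2003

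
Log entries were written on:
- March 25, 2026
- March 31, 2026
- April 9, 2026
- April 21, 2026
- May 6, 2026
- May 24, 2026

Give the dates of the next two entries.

The spacing grows by 3 each time: 6, 9, 12, 15, 18 days.
Next gap: 21 days. May 24, 2026 + 21 days = June 14, 2026.
Next gap: 24 days. June 14, 2026 + 24 days = July 8, 2026.

June 14, 2026; July 8, 2026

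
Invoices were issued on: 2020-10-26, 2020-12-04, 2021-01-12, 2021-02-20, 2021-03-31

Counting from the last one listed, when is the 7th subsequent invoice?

2021-12-29

The spacing is 39, 39, 39, 39 days — always 39 days.
2021-03-31 + 39 days = 2021-05-09.
2021-05-09 + 39 days = 2021-06-17.
2021-06-17 + 39 days = 2021-07-26.
2021-07-26 + 39 days = 2021-09-03.
2021-09-03 + 39 days = 2021-10-12.
2021-10-12 + 39 days = 2021-11-20.
2021-11-20 + 39 days = 2021-12-29.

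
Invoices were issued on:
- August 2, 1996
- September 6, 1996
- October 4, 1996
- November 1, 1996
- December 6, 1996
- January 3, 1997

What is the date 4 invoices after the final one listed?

May 2, 1997

Gaps: 35, 28, 28, 35, 28 days — a mix of 28 and 35. Every date is a Friday.
Each is the 1st Friday of its month.
1st Friday of February 1997: February 7, 1997.
1st Friday of March 1997: March 7, 1997.
1st Friday of April 1997: April 4, 1997.
May 1997 — 1st Friday is May 2, 1997.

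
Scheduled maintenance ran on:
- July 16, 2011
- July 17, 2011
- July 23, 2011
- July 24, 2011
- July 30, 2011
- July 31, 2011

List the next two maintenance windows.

August 6, 2011; August 7, 2011

The gap pattern 1, 6, 1, 6, 1 repeats every 2 events.
These are the Saturdays and Sundays of each week.
Next Saturday: August 6, 2011.
Next Sunday: August 7, 2011.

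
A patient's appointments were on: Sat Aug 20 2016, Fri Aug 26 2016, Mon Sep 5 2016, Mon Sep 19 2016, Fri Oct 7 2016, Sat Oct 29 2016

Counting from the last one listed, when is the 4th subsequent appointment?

Mon Mar 6 2017

Gaps: 6, 10, 14, 18, 22 days — each gap is 4 larger than the previous one.
Next gap: 26 days. Sat Oct 29 2016 + 26 days = Thu Nov 24 2016.
Next gap: 30 days. Thu Nov 24 2016 + 30 days = Sat Dec 24 2016.
Next gap: 34 days. Sat Dec 24 2016 + 34 days = Fri Jan 27 2017.
Next gap: 38 days. Fri Jan 27 2017 + 38 days = Mon Mar 6 2017.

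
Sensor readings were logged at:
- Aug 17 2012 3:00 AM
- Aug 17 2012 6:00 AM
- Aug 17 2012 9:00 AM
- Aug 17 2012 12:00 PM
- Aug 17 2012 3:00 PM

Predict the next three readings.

Aug 17 2012 6:00 PM, Aug 17 2012 9:00 PM, Aug 18 2012 12:00 AM

The interval is a steady 3 hours (3, 3, 3, 3).
Aug 17 2012 3:00 PM + 3 h = Aug 17 2012 6:00 PM.
Aug 17 2012 6:00 PM + 3 h = Aug 17 2012 9:00 PM.
Aug 17 2012 9:00 PM + 3 h = Aug 18 2012 12:00 AM.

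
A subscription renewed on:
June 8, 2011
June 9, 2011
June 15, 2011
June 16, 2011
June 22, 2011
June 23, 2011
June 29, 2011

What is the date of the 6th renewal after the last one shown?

The gap pattern 1, 6, 1, 6, 1, 6 repeats every 2 events.
These are the Wednesdays and Thursdays of each week.
Next Thursday: June 30, 2011.
The following Wednesday is July 6, 2011.
The following Thursday is July 7, 2011.
Next Wednesday: July 13, 2011.
Next Thursday: July 14, 2011.
The following Wednesday is July 20, 2011.

July 20, 2011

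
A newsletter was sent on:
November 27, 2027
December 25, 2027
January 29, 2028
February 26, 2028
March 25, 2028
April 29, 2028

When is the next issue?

Every date is a Saturday; gaps 28, 35, 28, 28, 35 days.
Each is the last Saturday of its month (at least one falls on the 29th or later, ruling out '4th Saturday').
May 2028 ends with Saturday May 27, 2028.

May 27, 2028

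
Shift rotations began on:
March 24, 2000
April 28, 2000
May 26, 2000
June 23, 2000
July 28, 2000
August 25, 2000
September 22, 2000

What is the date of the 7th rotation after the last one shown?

Gaps: 35, 28, 28, 35, 28, 28 days — a mix of 28 and 35. Every date is a Friday.
Each is the 4th Friday of its month.
October 2000 — 4th Friday is October 27, 2000.
November 2000 — 4th Friday is November 24, 2000.
4th Friday of December 2000: December 22, 2000.
4th Friday of January 2001: January 26, 2001.
February 2001 — 4th Friday is February 23, 2001.
March 2001 — 4th Friday is March 23, 2001.
4th Friday of April 2001: April 27, 2001.

April 27, 2001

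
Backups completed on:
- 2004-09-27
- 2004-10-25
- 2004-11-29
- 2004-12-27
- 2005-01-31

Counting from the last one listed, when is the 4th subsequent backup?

All Mondays; the gaps (28, 35, 28, 35) vary with month length.
This is the last Monday of each month.
February 2005 ends with Monday 2005-02-28.
Last Monday of March 2005: 2005-03-28.
April 2005 ends with Monday 2005-04-25.
May 2005 ends with Monday 2005-05-30.

2005-05-30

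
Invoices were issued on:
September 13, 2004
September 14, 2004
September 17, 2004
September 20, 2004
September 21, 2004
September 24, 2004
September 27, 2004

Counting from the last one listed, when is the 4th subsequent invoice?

Gaps: 1, 3, 3, 1, 3, 3 days — not constant, but cyclic with period 3.
The events fall on every Monday, Tuesday and Friday.
Next Tuesday: September 28, 2004.
Next Friday: October 1, 2004.
The following Monday is October 4, 2004.
The following Tuesday is October 5, 2004.

October 5, 2004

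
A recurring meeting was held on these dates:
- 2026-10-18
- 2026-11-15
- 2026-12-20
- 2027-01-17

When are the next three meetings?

2027-02-21, 2027-03-21, 2027-04-18

Gaps: 28, 35, 28 days — a mix of 28 and 35. Every date is a Sunday.
Each is the 3rd Sunday of its month.
3rd Sunday of February 2027: 2027-02-21.
March 2027 — 3rd Sunday is 2027-03-21.
3rd Sunday of April 2027: 2027-04-18.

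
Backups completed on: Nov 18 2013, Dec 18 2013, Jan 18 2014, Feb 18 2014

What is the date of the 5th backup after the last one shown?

Jul 18 2014

Gaps: 30, 31, 31 days — not constant. Every event is on the 18th of the month.
Pattern: the 18th of each month.
Next: March 2014 → Mar 18 2014.
Next: April 2014 → Apr 18 2014.
Next: May 2014 → May 18 2014.
Next: June 2014 → Jun 18 2014.
July 2014: Jul 18 2014.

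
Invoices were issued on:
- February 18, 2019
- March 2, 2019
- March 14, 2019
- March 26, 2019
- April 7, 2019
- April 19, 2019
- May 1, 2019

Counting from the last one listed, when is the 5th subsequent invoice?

June 30, 2019

The spacing is 12, 12, 12, 12, 12, 12 days — always 12 days.
May 1, 2019 + 12 days = May 13, 2019.
May 13, 2019 + 12 days = May 25, 2019.
May 25, 2019 + 12 days = June 6, 2019.
June 6, 2019 + 12 days = June 18, 2019.
June 18, 2019 + 12 days = June 30, 2019.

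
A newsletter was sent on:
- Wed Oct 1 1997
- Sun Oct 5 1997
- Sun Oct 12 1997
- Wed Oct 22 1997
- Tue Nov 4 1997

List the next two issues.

Thu Nov 20 1997, Tue Dec 9 1997

The spacing grows by 3 each time: 4, 7, 10, 13 days.
Next gap: 16 days. Tue Nov 4 1997 + 16 days = Thu Nov 20 1997.
Next gap: 19 days. Thu Nov 20 1997 + 19 days = Tue Dec 9 1997.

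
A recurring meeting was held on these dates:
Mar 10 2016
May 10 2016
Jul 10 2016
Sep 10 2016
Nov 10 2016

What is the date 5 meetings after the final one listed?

Gaps: 61, 61, 62, 61 days — not constant. Every event is on the 10th of the month.
Pattern: the 10th of every 2 months.
January 2017: Jan 10 2017.
Next: March 2017 → Mar 10 2017.
May 2017: May 10 2017.
July 2017: Jul 10 2017.
Next: September 2017 → Sep 10 2017.

Sep 10 2017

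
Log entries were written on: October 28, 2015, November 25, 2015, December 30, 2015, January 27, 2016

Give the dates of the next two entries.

All Wednesdays; the gaps (28, 35, 28) vary with month length.
This is the last Wednesday of each month.
February 2016 ends with Wednesday February 24, 2016.
March 2016 ends with Wednesday March 30, 2016.

February 24, 2016; March 30, 2016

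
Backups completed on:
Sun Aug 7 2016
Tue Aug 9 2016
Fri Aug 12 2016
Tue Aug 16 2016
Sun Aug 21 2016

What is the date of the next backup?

Intervals are 2, 3, 4, 5 days — an arithmetic progression with common difference 1.
Next gap: 6 days. Sun Aug 21 2016 + 6 days = Sat Aug 27 2016.

Sat Aug 27 2016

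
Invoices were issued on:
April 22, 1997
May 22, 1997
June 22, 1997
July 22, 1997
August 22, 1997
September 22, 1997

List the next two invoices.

October 22, 1997; November 22, 1997

The day-of-month is always 22 (30, 31, 30, 31, 31 days between events).
So this recurs on the 22nd of each month.
Next: October 1997 → October 22, 1997.
November 1997: November 22, 1997.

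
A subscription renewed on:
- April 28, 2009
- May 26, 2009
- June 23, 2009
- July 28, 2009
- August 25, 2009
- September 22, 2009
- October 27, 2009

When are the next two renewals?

These are Tuesdays at 28- or 35-day spacing (28, 28, 35, 28, 28, 35).
The pattern: 4th Tuesday of the month.
November 2009 — 4th Tuesday is November 24, 2009.
December 2009 — 4th Tuesday is December 22, 2009.

November 24, 2009; December 22, 2009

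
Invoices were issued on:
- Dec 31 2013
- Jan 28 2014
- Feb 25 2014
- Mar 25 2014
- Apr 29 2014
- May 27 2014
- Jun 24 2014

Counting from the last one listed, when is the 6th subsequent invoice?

These are Tuesdays with 28, 28, 28, 35, 28, 28-day gaps.
Each is the final Tuesday of its month — Dec 31 2013 is past the 28th, so '4th Tuesday' doesn't fit.
July 2014 ends with Tuesday Jul 29 2014.
August 2014 ends with Tuesday Aug 26 2014.
Last Tuesday of September 2014: Sep 30 2014.
October 2014 ends with Tuesday Oct 28 2014.
November 2014 ends with Tuesday Nov 25 2014.
Last Tuesday of December 2014: Dec 30 2014.

Dec 30 2014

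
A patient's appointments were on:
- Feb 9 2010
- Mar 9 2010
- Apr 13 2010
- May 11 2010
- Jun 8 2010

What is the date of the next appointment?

All dates are Tuesdays, 28, 35, 28, 28 days apart.
Specifically, the 2nd Tuesday of each month.
2nd Tuesday of July 2010: Jul 13 2010.

Jul 13 2010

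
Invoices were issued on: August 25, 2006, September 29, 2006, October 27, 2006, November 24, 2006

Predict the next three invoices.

All Fridays; the gaps (35, 28, 28) vary with month length.
This is the last Friday of each month.
Last Friday of December 2006: December 29, 2006.
Last Friday of January 2007: January 26, 2007.
February 2007 ends with Friday February 23, 2007.

December 29, 2006; January 26, 2007; February 23, 2007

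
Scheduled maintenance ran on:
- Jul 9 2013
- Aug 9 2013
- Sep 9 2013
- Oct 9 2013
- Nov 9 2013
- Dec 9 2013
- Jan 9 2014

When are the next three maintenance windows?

Each date is the 9th; the gaps (31, 31, 30, 31, 30, 31) track the month lengths.
The rule is the 9th of each month.
February 2014: Feb 9 2014.
March 2014: Mar 9 2014.
Next: April 2014 → Apr 9 2014.

Feb 9 2014, Mar 9 2014, Apr 9 2014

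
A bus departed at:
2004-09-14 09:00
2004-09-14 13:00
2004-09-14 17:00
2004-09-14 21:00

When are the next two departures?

2004-09-15 01:00, 2004-09-15 05:00

Gaps: 4, 4, 4 hours — each event is 4 hours after the previous one.
2004-09-14 21:00 + 4 h = 2004-09-15 01:00.
2004-09-15 01:00 + 4 h = 2004-09-15 05:00.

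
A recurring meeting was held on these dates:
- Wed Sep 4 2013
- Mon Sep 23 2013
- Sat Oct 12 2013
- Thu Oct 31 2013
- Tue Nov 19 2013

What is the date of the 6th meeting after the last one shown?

Thu Mar 13 2014

The spacing is 19, 19, 19, 19 days — always 19 days.
Tue Nov 19 2013 + 19 days = Sun Dec 8 2013.
Sun Dec 8 2013 + 19 days = Fri Dec 27 2013.
Fri Dec 27 2013 + 19 days = Wed Jan 15 2014.
Wed Jan 15 2014 + 19 days = Mon Feb 3 2014.
Mon Feb 3 2014 + 19 days = Sat Feb 22 2014.
Sat Feb 22 2014 + 19 days = Thu Mar 13 2014.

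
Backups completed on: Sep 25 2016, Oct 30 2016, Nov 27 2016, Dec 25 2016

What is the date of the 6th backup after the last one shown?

Jun 25 2017

These are Sundays with 35, 28, 28-day gaps.
Each is the final Sunday of its month — Oct 30 2016 is past the 28th, so '4th Sunday' doesn't fit.
January 2017 ends with Sunday Jan 29 2017.
Last Sunday of February 2017: Feb 26 2017.
March 2017 ends with Sunday Mar 26 2017.
Last Sunday of April 2017: Apr 30 2017.
May 2017 ends with Sunday May 28 2017.
June 2017 ends with Sunday Jun 25 2017.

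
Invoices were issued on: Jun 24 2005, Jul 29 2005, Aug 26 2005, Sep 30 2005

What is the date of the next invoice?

Oct 28 2005

These are Fridays with 35, 28, 35-day gaps.
Each is the final Friday of its month — Jul 29 2005 is past the 28th, so '4th Friday' doesn't fit.
Last Friday of October 2005: Oct 28 2005.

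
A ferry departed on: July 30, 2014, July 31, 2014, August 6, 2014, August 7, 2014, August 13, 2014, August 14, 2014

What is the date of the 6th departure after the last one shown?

September 4, 2014

Gaps: 1, 6, 1, 6, 1 days — not constant, but cyclic with period 2.
The events fall on every Wednesday and Thursday.
The following Wednesday is August 20, 2014.
The following Thursday is August 21, 2014.
Next Wednesday: August 27, 2014.
The following Thursday is August 28, 2014.
The following Wednesday is September 3, 2014.
The following Thursday is September 4, 2014.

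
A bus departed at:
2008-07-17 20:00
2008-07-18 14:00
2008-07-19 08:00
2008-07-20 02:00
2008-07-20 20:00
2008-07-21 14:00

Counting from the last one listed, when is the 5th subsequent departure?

2008-07-25 08:00

Gaps: 18, 18, 18, 18, 18 hours — each event is 18 hours after the previous one.
2008-07-21 14:00 + 18 h = 2008-07-22 08:00.
2008-07-22 08:00 + 18 h = 2008-07-23 02:00.
2008-07-23 02:00 + 18 h = 2008-07-23 20:00.
2008-07-23 20:00 + 18 h = 2008-07-24 14:00.
2008-07-24 14:00 + 18 h = 2008-07-25 08:00.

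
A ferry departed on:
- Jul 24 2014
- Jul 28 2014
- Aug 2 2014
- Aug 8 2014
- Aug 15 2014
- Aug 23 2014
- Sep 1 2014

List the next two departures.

Sep 11 2014, Sep 22 2014

Intervals are 4, 5, 6, 7, 8, 9 days — an arithmetic progression with common difference 1.
Next gap: 10 days. Sep 1 2014 + 10 days = Sep 11 2014.
Next gap: 11 days. Sep 11 2014 + 11 days = Sep 22 2014.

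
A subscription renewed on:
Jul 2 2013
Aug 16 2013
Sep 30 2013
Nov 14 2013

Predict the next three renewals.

Gaps between consecutive events: 45, 45, 45 days — a constant 45-day interval.
Nov 14 2013 + 45 days = Dec 29 2013.
Dec 29 2013 + 45 days = Feb 12 2014.
Feb 12 2014 + 45 days = Mar 29 2014.

Dec 29 2013, Feb 12 2014, Mar 29 2014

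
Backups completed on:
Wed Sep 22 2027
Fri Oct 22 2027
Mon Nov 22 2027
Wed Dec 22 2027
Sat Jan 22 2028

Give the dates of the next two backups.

Tue Feb 22 2028, Wed Mar 22 2028

Gaps: 30, 31, 30, 31 days — not constant. Every event is on the 22nd of the month.
Pattern: the 22nd of each month.
February 2028: Tue Feb 22 2028.
March 2028: Wed Mar 22 2028.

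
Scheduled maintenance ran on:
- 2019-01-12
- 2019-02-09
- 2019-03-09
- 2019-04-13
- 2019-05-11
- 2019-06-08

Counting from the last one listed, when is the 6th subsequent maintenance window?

All dates are Saturdays, 28, 28, 35, 28, 28 days apart.
Specifically, the 2nd Saturday of each month.
2nd Saturday of July 2019: 2019-07-13.
August 2019 — 2nd Saturday is 2019-08-10.
2nd Saturday of September 2019: 2019-09-14.
2nd Saturday of October 2019: 2019-10-12.
2nd Saturday of November 2019: 2019-11-09.
2nd Saturday of December 2019: 2019-12-14.

2019-12-14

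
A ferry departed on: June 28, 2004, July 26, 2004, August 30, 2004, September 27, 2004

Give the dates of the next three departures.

October 25, 2004; November 29, 2004; December 27, 2004

All Mondays; the gaps (28, 35, 28) vary with month length.
This is the last Monday of each month.
October 2004 ends with Monday October 25, 2004.
Last Monday of November 2004: November 29, 2004.
December 2004 ends with Monday December 27, 2004.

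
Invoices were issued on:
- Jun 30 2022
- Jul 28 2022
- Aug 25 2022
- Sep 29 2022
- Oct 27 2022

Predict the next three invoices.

These are Thursdays with 28, 28, 35, 28-day gaps.
Each is the final Thursday of its month — Jun 30 2022 is past the 28th, so '4th Thursday' doesn't fit.
Last Thursday of November 2022: Nov 24 2022.
Last Thursday of December 2022: Dec 29 2022.
Last Thursday of January 2023: Jan 26 2023.

Nov 24 2022, Dec 29 2022, Jan 26 2023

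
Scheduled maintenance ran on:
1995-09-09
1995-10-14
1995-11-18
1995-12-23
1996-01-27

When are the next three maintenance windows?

1996-03-02, 1996-04-06, 1996-05-11

Every event comes 35 days after the last (35, 35, 35, 35).
1996-01-27 + 35 days = 1996-03-02.
1996-03-02 + 35 days = 1996-04-06.
1996-04-06 + 35 days = 1996-05-11.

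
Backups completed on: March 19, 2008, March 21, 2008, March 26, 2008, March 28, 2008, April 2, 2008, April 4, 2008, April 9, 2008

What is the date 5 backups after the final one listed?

April 25, 2008

The gap pattern 2, 5, 2, 5, 2, 5 repeats every 2 events.
These are the Wednesdays and Fridays of each week.
The following Friday is April 11, 2008.
Next Wednesday: April 16, 2008.
The following Friday is April 18, 2008.
The following Wednesday is April 23, 2008.
Next Friday: April 25, 2008.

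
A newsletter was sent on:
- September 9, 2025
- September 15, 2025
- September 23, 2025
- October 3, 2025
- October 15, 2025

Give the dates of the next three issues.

The spacing grows by 2 each time: 6, 8, 10, 12 days.
Next gap: 14 days. October 15, 2025 + 14 days = October 29, 2025.
Next gap: 16 days. October 29, 2025 + 16 days = November 14, 2025.
Next gap: 18 days. November 14, 2025 + 18 days = December 2, 2025.

October 29, 2025; November 14, 2025; December 2, 2025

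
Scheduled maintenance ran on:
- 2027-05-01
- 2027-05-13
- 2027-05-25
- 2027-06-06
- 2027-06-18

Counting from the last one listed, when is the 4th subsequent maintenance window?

2027-08-05

The spacing is 12, 12, 12, 12 days — always 12 days.
2027-06-18 + 12 days = 2027-06-30.
2027-06-30 + 12 days = 2027-07-12.
2027-07-12 + 12 days = 2027-07-24.
2027-07-24 + 12 days = 2027-08-05.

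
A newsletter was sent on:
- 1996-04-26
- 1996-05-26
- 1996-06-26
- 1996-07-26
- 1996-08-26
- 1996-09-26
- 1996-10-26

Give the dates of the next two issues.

1996-11-26, 1996-12-26

The day-of-month is always 26 (30, 31, 30, 31, 31, 30 days between events).
So this recurs on the 26th of each month.
Next: November 1996 → 1996-11-26.
December 1996: 1996-12-26.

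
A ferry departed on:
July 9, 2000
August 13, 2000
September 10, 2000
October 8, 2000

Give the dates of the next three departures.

These are Sundays at 28- or 35-day spacing (35, 28, 28).
The pattern: 2nd Sunday of the month.
2nd Sunday of November 2000: November 12, 2000.
2nd Sunday of December 2000: December 10, 2000.
January 2001 — 2nd Sunday is January 14, 2001.

November 12, 2000; December 10, 2000; January 14, 2001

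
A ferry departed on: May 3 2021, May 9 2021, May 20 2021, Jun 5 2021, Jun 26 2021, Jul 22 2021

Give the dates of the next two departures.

The spacing grows by 5 each time: 6, 11, 16, 21, 26 days.
Next gap: 31 days. Jul 22 2021 + 31 days = Aug 22 2021.
Next gap: 36 days. Aug 22 2021 + 36 days = Sep 27 2021.

Aug 22 2021, Sep 27 2021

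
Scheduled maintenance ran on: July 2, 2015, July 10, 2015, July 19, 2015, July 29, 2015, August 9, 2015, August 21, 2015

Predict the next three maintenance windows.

Gaps: 8, 9, 10, 11, 12 days — each gap is 1 larger than the previous one.
Next gap: 13 days. August 21, 2015 + 13 days = September 3, 2015.
Next gap: 14 days. September 3, 2015 + 14 days = September 17, 2015.
Next gap: 15 days. September 17, 2015 + 15 days = October 2, 2015.

September 3, 2015; September 17, 2015; October 2, 2015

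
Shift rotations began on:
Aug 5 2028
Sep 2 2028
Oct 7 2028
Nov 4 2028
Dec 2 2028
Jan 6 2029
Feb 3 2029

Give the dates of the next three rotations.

Mar 3 2029, Apr 7 2029, May 5 2029

Gaps: 28, 35, 28, 28, 35, 28 days — a mix of 28 and 35. Every date is a Saturday.
Each is the 1st Saturday of its month.
March 2029 — 1st Saturday is Mar 3 2029.
1st Saturday of April 2029: Apr 7 2029.
1st Saturday of May 2029: May 5 2029.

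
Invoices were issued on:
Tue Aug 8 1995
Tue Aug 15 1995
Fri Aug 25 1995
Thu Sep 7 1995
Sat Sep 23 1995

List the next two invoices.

Thu Oct 12 1995, Fri Nov 3 1995

Gaps: 7, 10, 13, 16 days — each gap is 3 larger than the previous one.
Next gap: 19 days. Sat Sep 23 1995 + 19 days = Thu Oct 12 1995.
Next gap: 22 days. Thu Oct 12 1995 + 22 days = Fri Nov 3 1995.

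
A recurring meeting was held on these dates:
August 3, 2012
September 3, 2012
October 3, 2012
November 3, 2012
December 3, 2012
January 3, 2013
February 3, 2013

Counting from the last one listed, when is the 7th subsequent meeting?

September 3, 2013

Gaps: 31, 30, 31, 30, 31, 31 days — not constant. Every event is on the 3rd of the month.
Pattern: the 3rd of each month.
Next: March 2013 → March 3, 2013.
Next: April 2013 → April 3, 2013.
May 2013: May 3, 2013.
June 2013: June 3, 2013.
July 2013: July 3, 2013.
Next: August 2013 → August 3, 2013.
September 2013: September 3, 2013.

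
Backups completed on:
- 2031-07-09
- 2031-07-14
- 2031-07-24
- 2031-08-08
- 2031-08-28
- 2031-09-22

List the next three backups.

The spacing grows by 5 each time: 5, 10, 15, 20, 25 days.
Next gap: 30 days. 2031-09-22 + 30 days = 2031-10-22.
Next gap: 35 days. 2031-10-22 + 35 days = 2031-11-26.
Next gap: 40 days. 2031-11-26 + 40 days = 2032-01-05.

2031-10-22, 2031-11-26, 2032-01-05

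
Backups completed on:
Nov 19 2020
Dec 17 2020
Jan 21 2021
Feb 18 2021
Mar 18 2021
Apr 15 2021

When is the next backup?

These are Thursdays at 28- or 35-day spacing (28, 35, 28, 28, 28).
The pattern: 3rd Thursday of the month.
3rd Thursday of May 2021: May 20 2021.

May 20 2021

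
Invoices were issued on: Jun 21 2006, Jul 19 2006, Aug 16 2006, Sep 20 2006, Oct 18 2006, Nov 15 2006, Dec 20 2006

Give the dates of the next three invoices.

Jan 17 2007, Feb 21 2007, Mar 21 2007

Gaps: 28, 28, 35, 28, 28, 35 days — a mix of 28 and 35. Every date is a Wednesday.
Each is the 3rd Wednesday of its month.
January 2007 — 3rd Wednesday is Jan 17 2007.
February 2007 — 3rd Wednesday is Feb 21 2007.
3rd Wednesday of March 2007: Mar 21 2007.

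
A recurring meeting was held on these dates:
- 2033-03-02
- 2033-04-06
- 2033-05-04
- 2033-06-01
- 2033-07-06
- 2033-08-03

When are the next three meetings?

2033-09-07, 2033-10-05, 2033-11-02

All dates are Wednesdays, 35, 28, 28, 35, 28 days apart.
Specifically, the 1st Wednesday of each month.
September 2033 — 1st Wednesday is 2033-09-07.
1st Wednesday of October 2033: 2033-10-05.
November 2033 — 1st Wednesday is 2033-11-02.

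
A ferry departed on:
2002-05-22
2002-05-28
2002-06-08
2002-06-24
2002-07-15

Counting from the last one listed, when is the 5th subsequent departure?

2003-01-11

Gaps: 6, 11, 16, 21 days — each gap is 5 larger than the previous one.
Next gap: 26 days. 2002-07-15 + 26 days = 2002-08-10.
Next gap: 31 days. 2002-08-10 + 31 days = 2002-09-10.
Next gap: 36 days. 2002-09-10 + 36 days = 2002-10-16.
Next gap: 41 days. 2002-10-16 + 41 days = 2002-11-26.
Next gap: 46 days. 2002-11-26 + 46 days = 2003-01-11.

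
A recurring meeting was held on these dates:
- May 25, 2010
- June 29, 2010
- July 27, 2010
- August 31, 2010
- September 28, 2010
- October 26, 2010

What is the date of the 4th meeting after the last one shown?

February 22, 2011

All Tuesdays; the gaps (35, 28, 35, 28, 28) vary with month length.
This is the last Tuesday of each month.
Last Tuesday of November 2010: November 30, 2010.
Last Tuesday of December 2010: December 28, 2010.
Last Tuesday of January 2011: January 25, 2011.
Last Tuesday of February 2011: February 22, 2011.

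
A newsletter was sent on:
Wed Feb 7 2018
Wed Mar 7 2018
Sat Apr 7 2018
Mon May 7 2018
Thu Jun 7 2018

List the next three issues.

Sat Jul 7 2018, Tue Aug 7 2018, Fri Sep 7 2018

Gaps: 28, 31, 30, 31 days — not constant. Every event is on the 7th of the month.
Pattern: the 7th of each month.
July 2018: Sat Jul 7 2018.
Next: August 2018 → Tue Aug 7 2018.
Next: September 2018 → Fri Sep 7 2018.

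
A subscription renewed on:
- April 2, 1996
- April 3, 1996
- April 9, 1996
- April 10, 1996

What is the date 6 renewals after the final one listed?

May 1, 1996

Gaps: 1, 6, 1 days — not constant, but cyclic with period 2.
The events fall on every Tuesday and Wednesday.
The following Tuesday is April 16, 1996.
Next Wednesday: April 17, 1996.
The following Tuesday is April 23, 1996.
The following Wednesday is April 24, 1996.
The following Tuesday is April 30, 1996.
The following Wednesday is May 1, 1996.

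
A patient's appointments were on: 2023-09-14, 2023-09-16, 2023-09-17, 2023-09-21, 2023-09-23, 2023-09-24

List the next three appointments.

The gap pattern 2, 1, 4, 2, 1 repeats every 3 events.
These are the Thursdays, Saturdays and Sundays of each week.
Next Thursday: 2023-09-28.
Next Saturday: 2023-09-30.
The following Sunday is 2023-10-01.

2023-09-28, 2023-09-30, 2023-10-01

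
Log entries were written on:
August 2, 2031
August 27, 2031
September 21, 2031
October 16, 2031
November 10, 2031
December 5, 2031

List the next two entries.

The spacing is 25, 25, 25, 25, 25 days — always 25 days.
December 5, 2031 + 25 days = December 30, 2031.
December 30, 2031 + 25 days = January 24, 2032.

December 30, 2031; January 24, 2032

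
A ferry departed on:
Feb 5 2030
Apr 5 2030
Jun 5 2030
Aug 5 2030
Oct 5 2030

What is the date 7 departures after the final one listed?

The day-of-month is always 5 (59, 61, 61, 61 days between events).
So this recurs on the 5th of every 2 months.
Next: December 2030 → Dec 5 2030.
February 2031: Feb 5 2031.
April 2031: Apr 5 2031.
Next: June 2031 → Jun 5 2031.
Next: August 2031 → Aug 5 2031.
October 2031: Oct 5 2031.
December 2031: Dec 5 2031.

Dec 5 2031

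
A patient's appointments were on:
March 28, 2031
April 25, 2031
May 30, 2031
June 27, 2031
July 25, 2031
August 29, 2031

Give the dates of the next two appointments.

Every date is a Friday; gaps 28, 35, 28, 28, 35 days.
Each is the last Friday of its month (at least one falls on the 29th or later, ruling out '4th Friday').
September 2031 ends with Friday September 26, 2031.
Last Friday of October 2031: October 31, 2031.

September 26, 2031; October 31, 2031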